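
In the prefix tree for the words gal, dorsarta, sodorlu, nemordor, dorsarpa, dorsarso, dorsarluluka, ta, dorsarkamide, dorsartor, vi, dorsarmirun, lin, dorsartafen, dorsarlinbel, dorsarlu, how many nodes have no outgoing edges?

14

Leaves are exactly the stored words that no other stored word extends.
Those words: "dorsarkamide", "dorsarlinbel", "dorsarluluka", "dorsarmirun", "dorsarpa", "dorsarso", "dorsartafen", "dorsartor", "gal", "lin", "nemordor", "sodorlu", "ta", "vi"
Leaf count: 14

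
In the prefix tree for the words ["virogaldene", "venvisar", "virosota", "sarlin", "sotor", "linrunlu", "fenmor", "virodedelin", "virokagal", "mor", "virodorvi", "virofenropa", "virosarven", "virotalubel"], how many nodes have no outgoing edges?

A leaf is a node with no children — equivalently, the end of a word that is not a proper prefix of any other stored word.
Those words: "fenmor", "linrunlu", "mor", "sarlin", "sotor", "venvisar", "virodedelin", "virodorvi", "virofenropa", "virogaldene", "virokagal", "virosarven", "virosota", "virotalubel"
Leaf count: 14

14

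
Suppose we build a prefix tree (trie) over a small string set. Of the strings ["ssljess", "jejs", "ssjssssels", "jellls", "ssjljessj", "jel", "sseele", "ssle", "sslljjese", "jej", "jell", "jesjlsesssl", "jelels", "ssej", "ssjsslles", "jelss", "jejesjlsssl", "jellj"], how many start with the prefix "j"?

10

Traverse to the node for "j", then collect every word in that subtree.
Matches: "jej", "jejesjlsssl", "jejs", "jel", "jelels", "jell", "jellj", "jellls", "jelss", "jesjlsesssl"
Count: 10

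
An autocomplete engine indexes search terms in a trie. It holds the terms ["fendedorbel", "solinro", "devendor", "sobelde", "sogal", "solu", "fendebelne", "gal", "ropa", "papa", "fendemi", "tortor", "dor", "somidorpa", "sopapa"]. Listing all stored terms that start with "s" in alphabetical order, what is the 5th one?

Words with prefix "s", in lexicographic order: "sobelde", "sogal", "solinro", "solu", "somidorpa", "sopapa"
Position 5: somidorpa

somidorpa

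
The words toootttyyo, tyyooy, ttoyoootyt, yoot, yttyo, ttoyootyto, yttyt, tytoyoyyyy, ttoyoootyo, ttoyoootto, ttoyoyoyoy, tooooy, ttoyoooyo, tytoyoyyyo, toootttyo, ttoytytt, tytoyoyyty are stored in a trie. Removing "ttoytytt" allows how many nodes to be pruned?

Walk "ttoytytt" from the leaf back toward the root, removing each node that no remaining word uses.
The suffix "tytt" (4 nodes) is used only by "ttoytytt"; the node for "ttoy" still has the child "o", so pruning stops there.
Nodes removed: 4

4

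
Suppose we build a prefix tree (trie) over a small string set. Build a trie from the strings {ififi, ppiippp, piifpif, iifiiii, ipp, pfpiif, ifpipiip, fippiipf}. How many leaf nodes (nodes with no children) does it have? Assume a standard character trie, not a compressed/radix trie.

A leaf is a node with no children — equivalently, the end of a word that is not a proper prefix of any other stored word.
Those words: "fippiipf", "ififi", "ifpipiip", "iifiiii", "ipp", "pfpiif", "piifpif", "ppiippp"
Leaf count: 8

8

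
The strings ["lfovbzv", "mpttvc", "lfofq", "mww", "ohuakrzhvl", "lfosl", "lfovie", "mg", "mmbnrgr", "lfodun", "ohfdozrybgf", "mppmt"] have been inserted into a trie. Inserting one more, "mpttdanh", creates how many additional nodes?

4

"mptt" is already a path in the trie; the remaining "danh" must be added.
New nodes needed: |"mpttdanh"| − 4 = 8 − 4 = 4.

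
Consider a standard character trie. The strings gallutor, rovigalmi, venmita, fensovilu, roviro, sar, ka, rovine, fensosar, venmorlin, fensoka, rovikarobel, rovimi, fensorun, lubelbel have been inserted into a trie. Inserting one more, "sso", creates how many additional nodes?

The longest prefix of "sso" already in the trie is "s" (length 1).
Each of the 2 remaining characters creates one node.

2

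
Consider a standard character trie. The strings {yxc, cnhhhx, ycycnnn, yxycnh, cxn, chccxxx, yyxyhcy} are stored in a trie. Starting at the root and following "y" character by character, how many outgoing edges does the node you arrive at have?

3

The children of the "y" node are the distinct next characters among strings starting with "y".
Characters that immediately follow "y" among the stored strings: {c, x, y}.
That node has 3 child edges.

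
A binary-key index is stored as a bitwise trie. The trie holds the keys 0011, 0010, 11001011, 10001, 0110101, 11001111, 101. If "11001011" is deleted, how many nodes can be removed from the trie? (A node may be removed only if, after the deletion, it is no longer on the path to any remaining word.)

Walk "11001011" from the leaf back toward the root, removing each node that no remaining word uses.
The suffix "011" (3 nodes) is used only by "11001011"; the node for "11001" still has the child "1", so pruning stops there.
Nodes removed: 3

3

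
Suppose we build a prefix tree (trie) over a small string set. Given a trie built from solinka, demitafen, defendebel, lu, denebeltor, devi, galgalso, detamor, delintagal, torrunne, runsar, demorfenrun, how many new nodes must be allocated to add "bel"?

"bel" shares no prefix with any stored word, so all 3 characters open new nodes.
3 − 0 = 3 new nodes.

3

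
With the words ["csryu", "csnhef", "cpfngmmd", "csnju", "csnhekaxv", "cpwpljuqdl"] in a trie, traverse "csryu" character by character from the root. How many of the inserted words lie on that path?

1

Check each prefix of "csryu" against the stored set — each match is an end-marker on the path.
Prefixes of the query that are stored words: "csryu"
Count: 1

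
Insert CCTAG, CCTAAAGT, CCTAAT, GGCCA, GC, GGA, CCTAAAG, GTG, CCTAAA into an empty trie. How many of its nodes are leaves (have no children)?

A leaf is a node with no children — equivalently, the end of a word that is not a proper prefix of any other stored word.
Those words: "CCTAAAGT", "CCTAAT", "CCTAG", "GC", "GGA", "GGCCA", "GTG"
Leaf count: 7

7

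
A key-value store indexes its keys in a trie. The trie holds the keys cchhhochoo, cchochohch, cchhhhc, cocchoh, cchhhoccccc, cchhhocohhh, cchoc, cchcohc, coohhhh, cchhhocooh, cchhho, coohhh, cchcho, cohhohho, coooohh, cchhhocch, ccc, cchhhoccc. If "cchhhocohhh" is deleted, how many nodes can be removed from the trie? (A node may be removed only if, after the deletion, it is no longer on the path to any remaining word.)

3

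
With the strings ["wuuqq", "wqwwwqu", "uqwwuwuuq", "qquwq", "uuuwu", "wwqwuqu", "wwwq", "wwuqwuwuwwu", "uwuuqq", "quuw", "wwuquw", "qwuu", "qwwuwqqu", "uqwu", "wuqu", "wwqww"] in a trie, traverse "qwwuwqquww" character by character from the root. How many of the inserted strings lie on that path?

Check each prefix of "qwwuwqquww" against the stored set — each match is an end-marker on the path.
Prefixes of the query that are stored words: "qwwuwqqu"
Count: 1

1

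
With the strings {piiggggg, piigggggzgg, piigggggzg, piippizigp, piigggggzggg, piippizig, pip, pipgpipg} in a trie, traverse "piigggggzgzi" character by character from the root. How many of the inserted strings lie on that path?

Traverse "piigggggzgzi" character by character; count nodes along the way that are marked as word ends.
Prefixes of the query that are stored words: "piiggggg", "piigggggzg"
Count: 2

2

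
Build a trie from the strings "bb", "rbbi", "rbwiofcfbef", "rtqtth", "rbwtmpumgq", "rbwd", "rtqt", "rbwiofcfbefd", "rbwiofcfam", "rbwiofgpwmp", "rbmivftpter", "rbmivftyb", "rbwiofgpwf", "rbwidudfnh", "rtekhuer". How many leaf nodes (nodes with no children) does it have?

13

Leaves are exactly the stored words that no other stored word extends.
Those words: "bb", "rbbi", "rbmivftpter", "rbmivftyb", "rbwd", "rbwidudfnh", "rbwiofcfam", "rbwiofcfbefd", "rbwiofgpwf", "rbwiofgpwmp", "rbwtmpumgq", "rtekhuer", "rtqtth"
Leaf count: 13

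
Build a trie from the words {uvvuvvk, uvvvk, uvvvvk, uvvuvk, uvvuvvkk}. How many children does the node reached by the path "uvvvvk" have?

0

Walk "uvvvvk" from the root, arriving at one node.
No stored string extends past "uvvvvk".
That node has 0 child edges.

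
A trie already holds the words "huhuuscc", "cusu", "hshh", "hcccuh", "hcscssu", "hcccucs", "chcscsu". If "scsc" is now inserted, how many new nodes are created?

4

No existing word starts with "s", so every character of "scsc" needs a new node.
4 − 0 = 4 new nodes.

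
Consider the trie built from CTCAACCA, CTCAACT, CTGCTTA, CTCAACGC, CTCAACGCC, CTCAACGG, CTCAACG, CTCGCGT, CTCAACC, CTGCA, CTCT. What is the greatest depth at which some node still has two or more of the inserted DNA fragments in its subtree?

8

Equivalently: take the maximum, over all pairs, of their longest common prefix length.
e.g. "CTCAACGC" and "CTCAACGCC" share the prefix "CTCAACGC" of length 8; no pair shares a longer one.
Longest shared-prefix length: 8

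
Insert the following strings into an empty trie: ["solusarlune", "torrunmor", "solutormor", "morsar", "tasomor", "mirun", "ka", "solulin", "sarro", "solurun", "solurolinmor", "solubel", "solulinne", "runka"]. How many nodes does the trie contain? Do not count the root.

71

Insert word by word; a character creates a node only if that edge doesn't already exist:
  "solusarlune" → 11 new (s, o, l, u, s, a, r, l, u, n, e)
  "torrunmor" → 9 new (t, o, r, r, u, n, m, o, r)
  "solutormor" → prefix "solu" already present; 6 new (t, o, r, m, o, r)
  "morsar" → 6 new (m, o, r, s, a, r)
  "tasomor" → prefix "t" already present; 6 new (a, s, o, m, o, r)
  "mirun" → prefix "m" already present; 4 new (i, r, u, n)
  "ka" → 2 new (k, a)
  "solulin" → prefix "solu" already present; 3 new (l, i, n)
  "sarro" → prefix "s" already present; 4 new (a, r, r, o)
  "solurun" → prefix "solu" already present; 3 new (r, u, n)
  "solurolinmor" → prefix "solur" already present; 7 new (o, l, i, n, m, o, r)
  "solubel" → prefix "solu" already present; 3 new (b, e, l)
  "solulinne" → prefix "solulin" already present; 2 new (n, e)
  "runka" → 5 new (r, u, n, k, a)
Total nodes = 11 + 9 + 6 + 6 + 6 + 4 + 2 + 3 + 4 + 3 + 7 + 3 + 2 + 5 = 71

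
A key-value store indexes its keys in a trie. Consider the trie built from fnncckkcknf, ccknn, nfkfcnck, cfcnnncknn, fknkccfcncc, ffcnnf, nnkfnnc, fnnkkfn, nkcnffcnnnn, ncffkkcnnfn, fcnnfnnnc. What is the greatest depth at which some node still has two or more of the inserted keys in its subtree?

3

Look for the deepest trie node that still has at least two words in its subtree.
"fnncckkcknf" and "fnnkkfn" agree on "fnn" (3 characters) before diverging; nothing deeper is shared.
Longest shared-prefix length: 3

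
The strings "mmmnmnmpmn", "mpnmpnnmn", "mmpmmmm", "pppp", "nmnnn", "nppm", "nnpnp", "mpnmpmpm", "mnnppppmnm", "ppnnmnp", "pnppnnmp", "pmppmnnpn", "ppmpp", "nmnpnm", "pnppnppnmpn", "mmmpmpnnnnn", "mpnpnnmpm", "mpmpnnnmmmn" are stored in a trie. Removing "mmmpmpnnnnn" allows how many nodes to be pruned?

After clearing the end-marker at "mmmpmpnnnnn", prune upward until reaching a node still needed by another word.
The suffix "pmpnnnnn" (8 nodes) is used only by "mmmpmpnnnnn"; the node for "mmm" still has the child "n", so pruning stops there.
Nodes removed: 8

8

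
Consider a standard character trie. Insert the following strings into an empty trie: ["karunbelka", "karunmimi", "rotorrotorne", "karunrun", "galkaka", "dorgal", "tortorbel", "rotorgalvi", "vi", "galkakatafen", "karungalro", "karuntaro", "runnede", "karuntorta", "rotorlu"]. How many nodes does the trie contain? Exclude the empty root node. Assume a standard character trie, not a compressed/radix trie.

84

For each word, the new-node count is its length minus the longest prefix already in the trie:
  "karunbelka" → 10 new (k, a, r, u, n, b, e, l, k, a)
  "karunmimi" → prefix "karun" already present; 4 new (m, i, m, i)
  "rotorrotorne" → 12 new (r, o, t, o, r, r, o, t, o, r, n, e)
  "karunrun" → prefix "karun" already present; 3 new (r, u, n)
  "galkaka" → 7 new (g, a, l, k, a, k, a)
  "dorgal" → 6 new (d, o, r, g, a, l)
  "tortorbel" → 9 new (t, o, r, t, o, r, b, e, l)
  "rotorgalvi" → prefix "rotor" already present; 5 new (g, a, l, v, i)
  "vi" → 2 new (v, i)
  "galkakatafen" → prefix "galkaka" already present; 5 new (t, a, f, e, n)
  "karungalro" → prefix "karun" already present; 5 new (g, a, l, r, o)
  "karuntaro" → prefix "karun" already present; 4 new (t, a, r, o)
  "runnede" → prefix "r" already present; 6 new (u, n, n, e, d, e)
  "karuntorta" → prefix "karunt" already present; 4 new (o, r, t, a)
  "rotorlu" → prefix "rotor" already present; 2 new (l, u)
Total nodes = 10 + 4 + 12 + 3 + 7 + 6 + 9 + 5 + 2 + 5 + 5 + 4 + 6 + 4 + 2 = 84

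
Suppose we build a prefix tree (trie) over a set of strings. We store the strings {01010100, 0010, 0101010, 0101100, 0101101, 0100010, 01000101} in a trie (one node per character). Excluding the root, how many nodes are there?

For each word, the new-node count is its length minus the longest prefix already in the trie:
  "01010100" → 8 new (0, 1, 0, 1, 0, 1, 0, 0)
  "0010" → prefix "0" already present; 3 new (0, 1, 0)
  "0101010" → prefix "0101010" already present; 0 new (none)
  "0101100" → prefix "0101" already present; 3 new (1, 0, 0)
  "0101101" → prefix "010110" already present; 1 new (1)
  "0100010" → prefix "010" already present; 4 new (0, 0, 1, 0)
  "01000101" → prefix "0100010" already present; 1 new (1)
Total nodes = 8 + 3 + 0 + 3 + 1 + 4 + 1 = 20

20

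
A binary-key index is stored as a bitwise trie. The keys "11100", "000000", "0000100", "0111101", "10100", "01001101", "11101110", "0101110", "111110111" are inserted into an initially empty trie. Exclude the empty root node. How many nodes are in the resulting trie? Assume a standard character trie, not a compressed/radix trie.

44

For each word, the new-node count is its length minus the longest prefix already in the trie:
  "11100" → 5 new (1, 1, 1, 0, 0)
  "000000" → 6 new (0, 0, 0, 0, 0, 0)
  "0000100" → prefix "0000" already present; 3 new (1, 0, 0)
  "0111101" → prefix "0" already present; 6 new (1, 1, 1, 1, 0, 1)
  "10100" → prefix "1" already present; 4 new (0, 1, 0, 0)
  "01001101" → prefix "01" already present; 6 new (0, 0, 1, 1, 0, 1)
  "11101110" → prefix "1110" already present; 4 new (1, 1, 1, 0)
  "0101110" → prefix "010" already present; 4 new (1, 1, 1, 0)
  "111110111" → prefix "111" already present; 6 new (1, 1, 0, 1, 1, 1)
Total nodes = 5 + 6 + 3 + 6 + 4 + 6 + 4 + 4 + 6 = 44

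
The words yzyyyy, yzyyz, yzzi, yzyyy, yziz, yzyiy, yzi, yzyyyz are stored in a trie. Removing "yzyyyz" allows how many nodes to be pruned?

1

After clearing the end-marker at "yzyyyz", prune upward until reaching a node still needed by another word.
The suffix "z" (1 node) is used only by "yzyyyz"; the node for "yzyyy" still has the child "y", so pruning stops there.
Nodes removed: 1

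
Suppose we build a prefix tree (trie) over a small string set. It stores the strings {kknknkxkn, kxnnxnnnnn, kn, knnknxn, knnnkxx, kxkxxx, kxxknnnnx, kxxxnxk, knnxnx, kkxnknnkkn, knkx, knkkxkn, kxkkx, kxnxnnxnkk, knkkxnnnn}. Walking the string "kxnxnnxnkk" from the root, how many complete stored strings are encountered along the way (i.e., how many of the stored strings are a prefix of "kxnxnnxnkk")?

1

Check each prefix of "kxnxnnxnkk" against the stored set — each match is an end-marker on the path.
Prefixes of the query that are stored words: "kxnxnnxnkk"
Count: 1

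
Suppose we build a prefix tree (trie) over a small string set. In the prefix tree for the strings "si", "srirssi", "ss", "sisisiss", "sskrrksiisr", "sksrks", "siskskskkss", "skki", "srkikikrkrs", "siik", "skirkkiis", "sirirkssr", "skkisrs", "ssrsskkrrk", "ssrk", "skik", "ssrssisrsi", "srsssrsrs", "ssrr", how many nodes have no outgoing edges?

16

Leaves are exactly the stored words that no other stored word extends.
Those words: "siik", "sirirkssr", "sisisiss", "siskskskkss", "skik", "skirkkiis", "skkisrs", "sksrks", "srirssi", "srkikikrkrs", "srsssrsrs", "sskrrksiisr", "ssrk", "ssrr", "ssrssisrsi", "ssrsskkrrk"
Leaf count: 16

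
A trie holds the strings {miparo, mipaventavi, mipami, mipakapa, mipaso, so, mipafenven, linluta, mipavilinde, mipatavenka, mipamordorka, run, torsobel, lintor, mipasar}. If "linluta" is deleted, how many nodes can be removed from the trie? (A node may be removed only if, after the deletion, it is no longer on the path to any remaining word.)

A node on "linluta"'s path can go only if nothing else ends at it or branches off below it.
The suffix "luta" (4 nodes) is used only by "linluta"; the node for "lin" still has the child "t", so pruning stops there.
Nodes removed: 4

4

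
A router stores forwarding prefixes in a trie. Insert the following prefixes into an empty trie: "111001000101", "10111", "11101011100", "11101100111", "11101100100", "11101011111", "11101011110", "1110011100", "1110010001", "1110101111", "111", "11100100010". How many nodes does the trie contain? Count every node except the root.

38

Count nodes per top-level branch (shared prefixes stored once):
  '1'-branch (10111, 111, 1110010001, 11100100010, 111001000101, 1110011100, 11101011100, 1110101111, 11101011110, 11101011111, 11101100100, 11101100111): 38 nodes
Sum: 38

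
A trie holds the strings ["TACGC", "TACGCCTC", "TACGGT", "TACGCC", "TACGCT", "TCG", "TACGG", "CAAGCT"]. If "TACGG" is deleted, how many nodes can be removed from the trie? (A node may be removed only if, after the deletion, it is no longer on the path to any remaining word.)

After clearing the end-marker at "TACGG", prune upward until reaching a node still needed by another word.
Every node on "TACGG" is still needed (e.g. by "TACGGT"), so nothing is freed.
Nodes removed: 0

0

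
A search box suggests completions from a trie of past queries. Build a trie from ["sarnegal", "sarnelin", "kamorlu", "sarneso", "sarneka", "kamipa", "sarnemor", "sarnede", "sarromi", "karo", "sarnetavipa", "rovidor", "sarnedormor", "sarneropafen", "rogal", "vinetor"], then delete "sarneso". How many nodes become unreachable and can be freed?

2

A node on "sarneso"'s path can go only if nothing else ends at it or branches off below it.
The suffix "so" (2 nodes) is used only by "sarneso"; the node for "sarne" still has the child "g", so pruning stops there.
Nodes removed: 2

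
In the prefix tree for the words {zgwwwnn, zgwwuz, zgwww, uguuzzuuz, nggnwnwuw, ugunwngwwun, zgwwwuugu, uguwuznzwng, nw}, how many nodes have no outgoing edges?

8

Leaves are exactly the stored words that no other stored word extends.
Those words: "nggnwnwuw", "nw", "ugunwngwwun", "uguuzzuuz", "uguwuznzwng", "zgwwuz", "zgwwwnn", "zgwwwuugu"
Leaf count: 8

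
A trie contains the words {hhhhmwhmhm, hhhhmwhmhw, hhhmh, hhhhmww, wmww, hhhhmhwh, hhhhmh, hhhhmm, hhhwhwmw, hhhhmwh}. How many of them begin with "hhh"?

Traverse to the node for "hhh", then collect every word in that subtree.
Words under "hhh": hhhhmh, hhhhmhwh, hhhhmm, hhhhmwh, hhhhmwhmhm, hhhhmwhmhw, hhhhmww, hhhmh, hhhwhwmw
Count: 9

9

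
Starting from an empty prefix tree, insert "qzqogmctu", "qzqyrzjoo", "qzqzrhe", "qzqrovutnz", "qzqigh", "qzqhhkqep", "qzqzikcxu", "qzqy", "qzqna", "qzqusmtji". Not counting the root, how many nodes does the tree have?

For each word, the new-node count is its length minus the longest prefix already in the trie:
  "qzqogmctu" → 9 new (q, z, q, o, g, m, c, t, u)
  "qzqyrzjoo" → prefix "qzq" already present; 6 new (y, r, z, j, o, o)
  "qzqzrhe" → prefix "qzq" already present; 4 new (z, r, h, e)
  "qzqrovutnz" → prefix "qzq" already present; 7 new (r, o, v, u, t, n, z)
  "qzqigh" → prefix "qzq" already present; 3 new (i, g, h)
  "qzqhhkqep" → prefix "qzq" already present; 6 new (h, h, k, q, e, p)
  "qzqzikcxu" → prefix "qzqz" already present; 5 new (i, k, c, x, u)
  "qzqy" → prefix "qzqy" already present; 0 new (none)
  "qzqna" → prefix "qzq" already present; 2 new (n, a)
  "qzqusmtji" → prefix "qzq" already present; 6 new (u, s, m, t, j, i)
Total nodes = 9 + 6 + 4 + 7 + 3 + 6 + 5 + 0 + 2 + 6 = 48

48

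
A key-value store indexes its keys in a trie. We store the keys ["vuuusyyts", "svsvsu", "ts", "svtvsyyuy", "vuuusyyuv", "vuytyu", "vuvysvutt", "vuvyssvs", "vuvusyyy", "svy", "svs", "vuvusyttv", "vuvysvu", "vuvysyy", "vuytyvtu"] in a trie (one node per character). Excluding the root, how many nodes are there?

Count nodes per top-level branch (shared prefixes stored once):
  's'-branch (svs, svsvsu, svtvsyyuy, svy): 14 nodes
  't'-branch (ts): 2 nodes
  'v'-branch (vuuusyyts, vuuusyyuv, vuvusyttv, vuvusyyy, vuvyssvs, vuvysvu, vuvysvutt, vuvysyy, vuytyu, vuytyvtu): 38 nodes
Sum: 54

54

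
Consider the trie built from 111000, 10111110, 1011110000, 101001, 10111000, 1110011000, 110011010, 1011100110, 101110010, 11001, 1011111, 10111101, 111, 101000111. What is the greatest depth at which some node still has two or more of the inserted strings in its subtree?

The deepest shared node is where two words last agree before diverging.
e.g. "101110010" and "1011100110" share the prefix "10111001" of length 8; no pair shares a longer one.
Longest shared-prefix length: 8

8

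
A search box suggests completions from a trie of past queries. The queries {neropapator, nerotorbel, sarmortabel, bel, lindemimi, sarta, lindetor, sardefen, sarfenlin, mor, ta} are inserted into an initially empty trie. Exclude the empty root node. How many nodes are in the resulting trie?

Insert word by word; a character creates a node only if that edge doesn't already exist:
  "neropapator" → 11 new (n, e, r, o, p, a, p, a, t, o, r)
  "nerotorbel" → prefix "nero" already present; 6 new (t, o, r, b, e, l)
  "sarmortabel" → 11 new (s, a, r, m, o, r, t, a, b, e, l)
  "bel" → 3 new (b, e, l)
  "lindemimi" → 9 new (l, i, n, d, e, m, i, m, i)
  "sarta" → prefix "sar" already present; 2 new (t, a)
  "lindetor" → prefix "linde" already present; 3 new (t, o, r)
  "sardefen" → prefix "sar" already present; 5 new (d, e, f, e, n)
  "sarfenlin" → prefix "sar" already present; 6 new (f, e, n, l, i, n)
  "mor" → 3 new (m, o, r)
  "ta" → 2 new (t, a)
Total nodes = 11 + 6 + 11 + 3 + 9 + 2 + 3 + 5 + 6 + 3 + 2 = 61

61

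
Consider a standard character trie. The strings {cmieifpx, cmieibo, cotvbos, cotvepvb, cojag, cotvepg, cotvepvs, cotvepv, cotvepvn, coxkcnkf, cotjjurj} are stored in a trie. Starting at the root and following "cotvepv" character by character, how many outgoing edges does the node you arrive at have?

3

Follow the path "cotvepv" to its node, then look at its outgoing edges.
Characters that immediately follow "cotvepv" among the stored strings: {b, n, s}.
That node has 3 child edges.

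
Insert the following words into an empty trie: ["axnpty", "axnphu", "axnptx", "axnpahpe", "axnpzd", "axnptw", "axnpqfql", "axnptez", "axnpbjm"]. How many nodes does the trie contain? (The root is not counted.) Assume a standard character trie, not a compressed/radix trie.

25

Trie structure (* marks end of a word):
(root)
└─ a
   └─ x
      └─ n
         └─ p
            ├─ a
            │  └─ h
            │     └─ p
            │        └─ e *
            ├─ b
            │  └─ j
            │     └─ m *
            ├─ h
            │  └─ u *
            ├─ q
            │  └─ f
            │     └─ q
            │        └─ l *
            ├─ t
            │  ├─ e
            │  │  └─ z *
            │  ├─ w *
            │  ├─ x *
            │  └─ y *
            └─ z
               └─ d *
Counting every labelled node above: 25.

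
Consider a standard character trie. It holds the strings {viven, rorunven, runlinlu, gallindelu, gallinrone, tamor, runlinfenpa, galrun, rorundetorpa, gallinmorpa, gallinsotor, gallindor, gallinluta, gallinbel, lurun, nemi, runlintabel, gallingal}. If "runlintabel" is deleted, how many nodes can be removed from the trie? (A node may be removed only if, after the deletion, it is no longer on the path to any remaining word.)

A node on "runlintabel"'s path can go only if nothing else ends at it or branches off below it.
The suffix "tabel" (5 nodes) is used only by "runlintabel"; the node for "runlin" still has the child "l", so pruning stops there.
Nodes removed: 5

5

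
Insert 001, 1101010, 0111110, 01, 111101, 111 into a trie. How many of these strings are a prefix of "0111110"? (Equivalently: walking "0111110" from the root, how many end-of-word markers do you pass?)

2

Traverse "0111110" character by character; count nodes along the way that are marked as word ends.
Prefixes of the query that are stored words: "01", "0111110"
Count: 2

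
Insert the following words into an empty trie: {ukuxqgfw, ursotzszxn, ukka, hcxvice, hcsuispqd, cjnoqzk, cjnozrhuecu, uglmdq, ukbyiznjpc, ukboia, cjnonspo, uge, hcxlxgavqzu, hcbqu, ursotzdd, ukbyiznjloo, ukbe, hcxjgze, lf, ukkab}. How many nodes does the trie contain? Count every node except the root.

Insert word by word; a character creates a node only if that edge doesn't already exist:
  "ukuxqgfw" → 8 new (u, k, u, x, q, g, f, w)
  "ursotzszxn" → prefix "u" already present; 9 new (r, s, o, t, z, s, z, x, n)
  "ukka" → prefix "uk" already present; 2 new (k, a)
  "hcxvice" → 7 new (h, c, x, v, i, c, e)
  "hcsuispqd" → prefix "hc" already present; 7 new (s, u, i, s, p, q, d)
  "cjnoqzk" → 7 new (c, j, n, o, q, z, k)
  "cjnozrhuecu" → prefix "cjno" already present; 7 new (z, r, h, u, e, c, u)
  "uglmdq" → prefix "u" already present; 5 new (g, l, m, d, q)
  "ukbyiznjpc" → prefix "uk" already present; 8 new (b, y, i, z, n, j, p, c)
  "ukboia" → prefix "ukb" already present; 3 new (o, i, a)
  "cjnonspo" → prefix "cjno" already present; 4 new (n, s, p, o)
  "uge" → prefix "ug" already present; 1 new (e)
  "hcxlxgavqzu" → prefix "hcx" already present; 8 new (l, x, g, a, v, q, z, u)
  "hcbqu" → prefix "hc" already present; 3 new (b, q, u)
  "ursotzdd" → prefix "ursotz" already present; 2 new (d, d)
  "ukbyiznjloo" → prefix "ukbyiznj" already present; 3 new (l, o, o)
  "ukbe" → prefix "ukb" already present; 1 new (e)
  "hcxjgze" → prefix "hcx" already present; 4 new (j, g, z, e)
  "lf" → 2 new (l, f)
  "ukkab" → prefix "ukka" already present; 1 new (b)
Total nodes = 8 + 9 + 2 + 7 + 7 + 7 + 7 + 5 + 8 + 3 + 4 + 1 + 8 + 3 + 2 + 3 + 1 + 4 + 2 + 1 = 92

92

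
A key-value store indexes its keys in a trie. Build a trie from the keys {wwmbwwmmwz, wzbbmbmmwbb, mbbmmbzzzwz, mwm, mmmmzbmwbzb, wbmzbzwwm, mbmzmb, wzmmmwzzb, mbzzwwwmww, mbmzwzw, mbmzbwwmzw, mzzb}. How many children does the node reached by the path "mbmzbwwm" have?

Follow the path "mbmzbwwm" to its node, then look at its outgoing edges.
Characters that immediately follow "mbmzbwwm" among the stored strings: {z}.
That node has 1 child edge.

1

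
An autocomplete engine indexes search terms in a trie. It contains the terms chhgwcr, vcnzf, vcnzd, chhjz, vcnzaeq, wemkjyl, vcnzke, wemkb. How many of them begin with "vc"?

4

Walk to "vc"; the words in its subtree are exactly those with that prefix.
Words under "vc": vcnzaeq, vcnzd, vcnzf, vcnzke
Count: 4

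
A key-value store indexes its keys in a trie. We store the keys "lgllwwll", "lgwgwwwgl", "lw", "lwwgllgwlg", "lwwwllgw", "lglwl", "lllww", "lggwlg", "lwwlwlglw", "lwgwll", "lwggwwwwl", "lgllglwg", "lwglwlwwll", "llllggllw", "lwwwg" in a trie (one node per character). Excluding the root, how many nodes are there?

Count nodes per top-level branch (shared prefixes stored once):
  'l'-branch (lggwlg, lgllglwg, lgllwwll, lglwl, lgwgwwwgl, llllggllw, lllww, lw, lwggwwwwl, lwglwlwwll, lwgwll, lwwgllgwlg, lwwlwlglw, lwwwg, lwwwllgw): 73 nodes
Sum: 73

73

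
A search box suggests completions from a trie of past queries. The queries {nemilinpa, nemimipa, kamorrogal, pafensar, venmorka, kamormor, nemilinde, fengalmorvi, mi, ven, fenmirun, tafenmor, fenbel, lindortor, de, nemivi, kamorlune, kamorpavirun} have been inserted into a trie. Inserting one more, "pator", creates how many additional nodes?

3

The longest prefix of "pator" already in the trie is "pa" (length 2).
Each of the 3 remaining characters creates one node.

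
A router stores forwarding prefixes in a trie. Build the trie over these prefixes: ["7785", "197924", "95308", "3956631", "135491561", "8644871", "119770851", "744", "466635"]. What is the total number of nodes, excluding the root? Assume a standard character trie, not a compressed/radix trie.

53

Trace insertions, counting only characters that open a new branch:
  "7785" → 4 new (7, 7, 8, 5)
  "197924" → 6 new (1, 9, 7, 9, 2, 4)
  "95308" → 5 new (9, 5, 3, 0, 8)
  "3956631" → 7 new (3, 9, 5, 6, 6, 3, 1)
  "135491561" → prefix "1" already present; 8 new (3, 5, 4, 9, 1, 5, 6, 1)
  "8644871" → 7 new (8, 6, 4, 4, 8, 7, 1)
  "119770851" → prefix "1" already present; 8 new (1, 9, 7, 7, 0, 8, 5, 1)
  "744" → prefix "7" already present; 2 new (4, 4)
  "466635" → 6 new (4, 6, 6, 6, 3, 5)
Total nodes = 4 + 6 + 5 + 7 + 8 + 7 + 8 + 2 + 6 = 53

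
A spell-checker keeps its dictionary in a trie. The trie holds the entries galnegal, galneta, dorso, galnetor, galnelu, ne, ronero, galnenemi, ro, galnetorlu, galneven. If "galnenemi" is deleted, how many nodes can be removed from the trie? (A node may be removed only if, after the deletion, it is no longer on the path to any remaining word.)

A node on "galnenemi"'s path can go only if nothing else ends at it or branches off below it.
The suffix "nemi" (4 nodes) is used only by "galnenemi"; the node for "galne" still has the child "g", so pruning stops there.
Nodes removed: 4

4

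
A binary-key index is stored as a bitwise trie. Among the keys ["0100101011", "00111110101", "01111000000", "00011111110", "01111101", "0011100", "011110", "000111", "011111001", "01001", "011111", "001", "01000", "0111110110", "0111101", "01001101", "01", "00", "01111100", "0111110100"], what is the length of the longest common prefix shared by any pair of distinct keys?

The deepest shared node is where two words last agree before diverging.
"01111100" and "011111001" agree on "01111100" (8 characters) before diverging; nothing deeper is shared.
Longest shared-prefix length: 8

8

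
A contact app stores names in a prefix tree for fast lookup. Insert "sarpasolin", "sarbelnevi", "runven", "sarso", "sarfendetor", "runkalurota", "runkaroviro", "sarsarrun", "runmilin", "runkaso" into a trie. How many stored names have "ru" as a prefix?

5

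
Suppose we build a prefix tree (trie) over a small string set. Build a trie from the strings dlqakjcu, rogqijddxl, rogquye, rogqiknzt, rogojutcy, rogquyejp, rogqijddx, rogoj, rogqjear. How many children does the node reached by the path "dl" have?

1

The children of the "dl" node are the distinct next characters among strings starting with "dl".
Characters that immediately follow "dl" among the stored strings: {q}.
That node has 1 child edge.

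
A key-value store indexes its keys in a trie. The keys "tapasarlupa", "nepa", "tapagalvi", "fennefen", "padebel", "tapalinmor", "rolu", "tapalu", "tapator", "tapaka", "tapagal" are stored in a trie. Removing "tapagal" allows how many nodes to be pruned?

After clearing the end-marker at "tapagal", prune upward until reaching a node still needed by another word.
Every node on "tapagal" is still needed (e.g. by "tapagalvi"), so nothing is freed.
Nodes removed: 0

0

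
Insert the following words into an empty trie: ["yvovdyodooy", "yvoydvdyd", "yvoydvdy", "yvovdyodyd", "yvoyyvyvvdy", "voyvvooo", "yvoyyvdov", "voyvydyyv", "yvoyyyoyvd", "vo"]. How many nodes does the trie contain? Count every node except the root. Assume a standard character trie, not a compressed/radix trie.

47

Count nodes per top-level branch (shared prefixes stored once):
  'v'-branch (vo, voyvvooo, voyvydyyv): 13 nodes
  'y'-branch (yvovdyodooy, yvovdyodyd, yvoydvdy, yvoydvdyd, yvoyyvdov, yvoyyvyvvdy, yvoyyyoyvd): 34 nodes
Sum: 47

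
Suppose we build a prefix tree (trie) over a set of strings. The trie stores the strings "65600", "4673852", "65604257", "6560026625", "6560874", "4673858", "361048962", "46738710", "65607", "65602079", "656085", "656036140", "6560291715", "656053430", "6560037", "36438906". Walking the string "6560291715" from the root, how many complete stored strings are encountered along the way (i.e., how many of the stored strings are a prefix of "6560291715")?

1

Check each prefix of "6560291715" against the stored set — each match is an end-marker on the path.
Prefixes of the query that are stored words: "6560291715"
Count: 1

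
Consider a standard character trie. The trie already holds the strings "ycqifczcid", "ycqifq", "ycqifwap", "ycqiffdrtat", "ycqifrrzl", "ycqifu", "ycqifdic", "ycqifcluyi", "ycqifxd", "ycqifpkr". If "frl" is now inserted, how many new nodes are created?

"frl" shares no prefix with any stored word, so all 3 characters open new nodes.
3 − 0 = 3 new nodes.

3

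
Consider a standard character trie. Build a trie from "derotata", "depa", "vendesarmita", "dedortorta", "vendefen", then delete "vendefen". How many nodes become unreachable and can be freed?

3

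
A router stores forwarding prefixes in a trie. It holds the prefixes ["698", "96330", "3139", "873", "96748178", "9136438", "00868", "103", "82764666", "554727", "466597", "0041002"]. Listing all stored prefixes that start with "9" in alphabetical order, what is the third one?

96748178

DFS of the "9" subtree visits, in order: "9136438", "96330", "96748178"
The 3rd is 96748178.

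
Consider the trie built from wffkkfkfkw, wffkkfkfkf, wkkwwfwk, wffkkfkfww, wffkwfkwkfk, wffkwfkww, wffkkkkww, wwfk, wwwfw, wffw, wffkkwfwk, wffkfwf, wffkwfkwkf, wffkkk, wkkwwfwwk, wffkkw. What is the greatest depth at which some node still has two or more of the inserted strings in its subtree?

10

The deepest shared node is where two words last agree before diverging.
"wffkwfkwkf" and "wffkwfkwkfk" agree on "wffkwfkwkf" (10 characters) before diverging; nothing deeper is shared.
Longest shared-prefix length: 10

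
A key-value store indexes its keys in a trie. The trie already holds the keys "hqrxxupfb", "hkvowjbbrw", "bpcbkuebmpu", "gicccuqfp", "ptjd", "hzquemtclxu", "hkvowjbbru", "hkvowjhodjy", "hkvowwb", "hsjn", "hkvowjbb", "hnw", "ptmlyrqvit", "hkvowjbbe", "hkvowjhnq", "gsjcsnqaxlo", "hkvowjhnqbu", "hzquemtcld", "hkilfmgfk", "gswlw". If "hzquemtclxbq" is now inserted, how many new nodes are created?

2

Walking "hzquemtclxbq" from the root, the first 10 characters ("hzquemtclx") follow existing edges; "b" is the first miss.
Each of the 2 remaining characters creates one node.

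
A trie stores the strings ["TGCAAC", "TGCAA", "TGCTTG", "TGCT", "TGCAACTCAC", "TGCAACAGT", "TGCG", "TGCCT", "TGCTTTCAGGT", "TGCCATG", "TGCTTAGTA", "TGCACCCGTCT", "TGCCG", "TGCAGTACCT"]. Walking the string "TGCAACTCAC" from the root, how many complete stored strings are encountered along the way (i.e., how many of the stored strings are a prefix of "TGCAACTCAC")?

3

Traverse "TGCAACTCAC" character by character; count nodes along the way that are marked as word ends.
Prefixes of the query that are stored words: "TGCAA", "TGCAAC", "TGCAACTCAC"
Count: 3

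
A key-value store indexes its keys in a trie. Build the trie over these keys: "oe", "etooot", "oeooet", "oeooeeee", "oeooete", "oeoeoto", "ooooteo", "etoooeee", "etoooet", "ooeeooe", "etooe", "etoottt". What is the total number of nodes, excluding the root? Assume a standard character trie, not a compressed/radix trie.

39

Insert word by word; a character creates a node only if that edge doesn't already exist:
  "oe" → 2 new (o, e)
  "etooot" → 6 new (e, t, o, o, o, t)
  "oeooet" → prefix "oe" already present; 4 new (o, o, e, t)
  "oeooeeee" → prefix "oeooe" already present; 3 new (e, e, e)
  "oeooete" → prefix "oeooet" already present; 1 new (e)
  "oeoeoto" → prefix "oeo" already present; 4 new (e, o, t, o)
  "ooooteo" → prefix "o" already present; 6 new (o, o, o, t, e, o)
  "etoooeee" → prefix "etooo" already present; 3 new (e, e, e)
  "etoooet" → prefix "etoooe" already present; 1 new (t)
  "ooeeooe" → prefix "oo" already present; 5 new (e, e, o, o, e)
  "etooe" → prefix "etoo" already present; 1 new (e)
  "etoottt" → prefix "etoo" already present; 3 new (t, t, t)
Total nodes = 2 + 6 + 4 + 3 + 1 + 4 + 6 + 3 + 1 + 5 + 1 + 3 = 39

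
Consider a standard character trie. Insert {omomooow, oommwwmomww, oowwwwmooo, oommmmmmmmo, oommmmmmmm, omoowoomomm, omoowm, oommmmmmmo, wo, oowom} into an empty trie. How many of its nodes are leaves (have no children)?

Leaves are exactly the stored words that no other stored word extends.
Those words: "omomooow", "omoowm", "omoowoomomm", "oommmmmmmmo", "oommmmmmmo", "oommwwmomww", "oowom", "oowwwwmooo", "wo"
Leaf count: 9

9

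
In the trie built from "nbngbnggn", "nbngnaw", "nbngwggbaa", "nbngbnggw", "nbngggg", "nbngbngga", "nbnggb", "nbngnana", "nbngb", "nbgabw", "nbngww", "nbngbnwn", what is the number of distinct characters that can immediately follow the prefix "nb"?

Follow the path "nb" to its node, then look at its outgoing edges.
Characters that immediately follow "nb" among the stored strings: {g, n}.
That node has 2 child edges.

2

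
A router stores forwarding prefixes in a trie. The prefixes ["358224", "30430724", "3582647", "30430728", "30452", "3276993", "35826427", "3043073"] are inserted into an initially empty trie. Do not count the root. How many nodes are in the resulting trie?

28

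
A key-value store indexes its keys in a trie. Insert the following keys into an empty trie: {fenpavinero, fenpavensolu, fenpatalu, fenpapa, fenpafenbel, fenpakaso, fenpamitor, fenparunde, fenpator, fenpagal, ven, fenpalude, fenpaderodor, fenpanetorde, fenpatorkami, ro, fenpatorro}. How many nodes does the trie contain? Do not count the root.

77

Count nodes per top-level branch (shared prefixes stored once):
  'f'-branch (fenpaderodor, fenpafenbel, fenpagal, fenpakaso, fenpalude, fenpamitor, fenpanetorde, fenpapa, fenparunde, fenpatalu, fenpator, fenpatorkami, fenpatorro, fenpavensolu, fenpavinero): 72 nodes
  'r'-branch (ro): 2 nodes
  'v'-branch (ven): 3 nodes
Sum: 77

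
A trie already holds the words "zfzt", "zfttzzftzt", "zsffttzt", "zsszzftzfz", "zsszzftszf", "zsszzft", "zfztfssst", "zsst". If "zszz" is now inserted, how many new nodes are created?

"zs" is already a path in the trie; the remaining "zz" must be added.
So 4 − 2 = 2 new nodes.

2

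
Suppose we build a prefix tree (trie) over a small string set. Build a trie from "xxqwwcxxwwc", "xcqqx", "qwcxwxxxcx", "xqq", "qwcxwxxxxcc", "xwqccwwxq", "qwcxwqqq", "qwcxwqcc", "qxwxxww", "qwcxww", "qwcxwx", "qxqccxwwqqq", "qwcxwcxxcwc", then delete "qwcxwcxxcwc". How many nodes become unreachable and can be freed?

6

Walk "qwcxwcxxcwc" from the leaf back toward the root, removing each node that no remaining word uses.
The suffix "cxxcwc" (6 nodes) is used only by "qwcxwcxxcwc"; the node for "qwcxw" still has the child "x", so pruning stops there.
Nodes removed: 6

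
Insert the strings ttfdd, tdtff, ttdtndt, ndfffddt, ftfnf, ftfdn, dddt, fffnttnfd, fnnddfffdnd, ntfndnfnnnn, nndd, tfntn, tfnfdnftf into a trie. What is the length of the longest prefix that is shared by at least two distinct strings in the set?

The deepest shared node is where two words last agree before diverging.
"ftfdn" and "ftfnf" agree on "ftf" (3 characters) before diverging; nothing deeper is shared.
Longest shared-prefix length: 3

3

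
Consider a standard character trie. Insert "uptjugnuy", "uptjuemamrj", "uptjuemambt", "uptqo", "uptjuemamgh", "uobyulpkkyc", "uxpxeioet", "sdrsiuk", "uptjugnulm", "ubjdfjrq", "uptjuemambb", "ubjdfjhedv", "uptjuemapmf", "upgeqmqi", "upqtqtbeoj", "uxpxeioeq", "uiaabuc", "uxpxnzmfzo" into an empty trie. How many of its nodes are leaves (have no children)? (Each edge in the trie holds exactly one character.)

A leaf is a node with no children — equivalently, the end of a word that is not a proper prefix of any other stored word.
Those words: "sdrsiuk", "ubjdfjhedv", "ubjdfjrq", "uiaabuc", "uobyulpkkyc", "upgeqmqi", "upqtqtbeoj", "uptjuemambb", "uptjuemambt", "uptjuemamgh", "uptjuemamrj", "uptjuemapmf", "uptjugnulm", "uptjugnuy", "uptqo", "uxpxeioeq", "uxpxeioet", "uxpxnzmfzo"
Leaf count: 18

18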